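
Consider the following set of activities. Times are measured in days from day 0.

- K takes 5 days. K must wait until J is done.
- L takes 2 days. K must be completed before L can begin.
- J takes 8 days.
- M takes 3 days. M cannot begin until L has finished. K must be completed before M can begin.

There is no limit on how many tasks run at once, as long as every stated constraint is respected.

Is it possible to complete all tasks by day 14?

No

Nothing blocks J, so it runs from day 0 to day 8.
K waits on J (finishes day 8), so it starts at day 8 and finishes at 8 + 5 = day 13.
After K (finishes day 13), L can start at day 13 and finishes at day 15.
For M: L (finishes day 15); K (finishes day 13). Taking the maximum gives a start of day 15, and it finishes at 15 + 3 = day 18.
The earliest everything can be done is day 18, which is after the deadline of 14, so it is not possible.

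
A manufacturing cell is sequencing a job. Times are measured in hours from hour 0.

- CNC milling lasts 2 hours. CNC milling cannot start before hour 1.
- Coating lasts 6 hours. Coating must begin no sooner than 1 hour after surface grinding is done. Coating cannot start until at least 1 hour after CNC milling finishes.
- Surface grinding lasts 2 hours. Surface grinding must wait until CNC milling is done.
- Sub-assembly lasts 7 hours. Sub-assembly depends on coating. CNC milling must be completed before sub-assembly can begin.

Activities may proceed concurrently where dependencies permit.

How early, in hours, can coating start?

6

CNC milling waits on its own release at hour 1, so it starts at hour 1 and finishes at 1 + 2 = hour 3.
After CNC milling (finishes hour 3), surface grinding can start at hour 3 and finishes at hour 5.
Coating waits on surface grinding (finishes hour 5, plus 1-hour gap → hour 6); CNC milling (finishes hour 3, plus 1-hour gap → hour 4). The latest of these is hour 6, which is the earliest coating can start.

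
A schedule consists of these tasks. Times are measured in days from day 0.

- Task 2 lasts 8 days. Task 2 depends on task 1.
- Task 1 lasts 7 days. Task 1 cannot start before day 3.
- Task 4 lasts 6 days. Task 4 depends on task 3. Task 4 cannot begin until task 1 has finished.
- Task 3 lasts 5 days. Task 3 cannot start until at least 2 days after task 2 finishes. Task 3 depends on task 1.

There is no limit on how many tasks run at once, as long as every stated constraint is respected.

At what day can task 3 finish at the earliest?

25

Task 1 cannot begin until its own release at day 3. It runs from day 3 to 3 + 7 = day 10.
After task 1 (finishes day 10), task 2 can start at day 10 and finishes at day 18.
Task 3 has to wait for task 2 (finishes day 18, plus 2-day gap → day 20); task 1 (finishes day 10). The latest of these is day 20, so task 3 runs day 20 to 20 + 5 = day 25.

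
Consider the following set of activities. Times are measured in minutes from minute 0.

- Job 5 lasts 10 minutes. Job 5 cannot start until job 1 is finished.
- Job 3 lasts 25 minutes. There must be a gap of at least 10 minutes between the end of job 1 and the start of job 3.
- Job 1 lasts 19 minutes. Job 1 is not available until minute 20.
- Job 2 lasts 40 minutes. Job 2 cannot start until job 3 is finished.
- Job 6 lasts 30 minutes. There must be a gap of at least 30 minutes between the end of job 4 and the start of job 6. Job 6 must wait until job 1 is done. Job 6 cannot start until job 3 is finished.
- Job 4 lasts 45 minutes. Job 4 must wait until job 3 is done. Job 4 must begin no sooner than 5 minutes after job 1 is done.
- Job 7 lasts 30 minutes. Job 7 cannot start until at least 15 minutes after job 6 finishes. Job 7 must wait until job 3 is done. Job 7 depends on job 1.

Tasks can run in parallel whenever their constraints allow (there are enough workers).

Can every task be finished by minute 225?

Job 1 cannot begin until its own release at minute 20. It runs from minute 20 to 20 + 19 = minute 39.
Job 5 waits on job 1 (finishes minute 39), so it starts at minute 39 and finishes at 39 + 10 = minute 49.
Job 3 waits on job 1 (finishes minute 39, plus 10-minute gap → minute 49), so it starts at minute 49 and finishes at 49 + 25 = minute 74.
Job 4 needs all of job 3 (finishes minute 74); job 1 (finishes minute 39, plus 5-minute gap → minute 44). That puts its earliest start at minute 74; it finishes at 74 + 45 = minute 119.
For job 6: job 4 (finishes minute 119, plus 30-minute gap → minute 149); job 1 (finishes minute 39); job 3 (finishes minute 74). Taking the maximum gives a start of minute 149, and it finishes at 149 + 30 = minute 179.
Job 7 cannot start until job 6 (finishes minute 179, plus 15-minute gap → minute 194); job 3 (finishes minute 74); job 1 (finishes minute 39). The controlling bound is minute 194, so job 7 finishes at 194 + 30 = minute 224.
Job 2 cannot begin until job 3 (finishes minute 74). It runs from minute 74 to 74 + 40 = minute 114.
Every task is finished by minute 224, which is no later than the deadline of 225, so the schedule is feasible.

Yes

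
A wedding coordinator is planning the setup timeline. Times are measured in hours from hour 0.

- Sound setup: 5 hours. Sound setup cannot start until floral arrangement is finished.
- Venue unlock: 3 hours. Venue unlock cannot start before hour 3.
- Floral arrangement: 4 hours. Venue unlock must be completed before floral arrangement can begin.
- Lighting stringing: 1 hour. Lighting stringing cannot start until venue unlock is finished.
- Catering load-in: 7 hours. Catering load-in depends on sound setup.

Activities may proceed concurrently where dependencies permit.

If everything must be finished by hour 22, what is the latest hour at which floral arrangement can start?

Catering load-in has no dependents, so it just needs to finish by hour 22. Starting by 22 − 7 = hour 15 achieves that.
Sound setup has to be done before catering load-in (must start by hour 15). That means finishing by hour 15, i.e. starting by 15 − 5 = hour 10.
Floral arrangement has to be done before sound setup (must start by hour 10). That means finishing by hour 10, i.e. starting by 10 − 4 = hour 6.

6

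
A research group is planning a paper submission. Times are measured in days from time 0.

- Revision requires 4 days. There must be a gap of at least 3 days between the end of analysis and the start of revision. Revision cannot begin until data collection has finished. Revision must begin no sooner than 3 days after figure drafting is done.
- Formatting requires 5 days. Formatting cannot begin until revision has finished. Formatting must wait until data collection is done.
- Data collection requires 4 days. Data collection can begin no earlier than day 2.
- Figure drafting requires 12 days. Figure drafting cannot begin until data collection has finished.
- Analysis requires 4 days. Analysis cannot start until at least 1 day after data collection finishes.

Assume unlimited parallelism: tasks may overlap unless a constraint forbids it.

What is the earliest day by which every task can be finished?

After its own release at day 2, data collection can start at day 2 and finishes at day 6.
Figure drafting waits on data collection (finishes day 6), so it starts at day 6 and finishes at 6 + 12 = day 18.
After data collection (finishes day 6, plus 1-day gap → day 7), analysis can start at day 7 and finishes at day 11.
Revision needs all of analysis (finishes day 11, plus 3-day gap → day 14); data collection (finishes day 6); figure drafting (finishes day 18, plus 3-day gap → day 21). That puts its earliest start at day 21; it finishes at 21 + 4 = day 25.
Formatting cannot start until revision (finishes day 25); data collection (finishes day 6). The controlling bound is day 25, so formatting finishes at 25 + 5 = day 30.
All tasks are finished once the last one completes. Finish times: Data collection at 6, Analysis at 11, Figure drafting at 18, Revision at 25, Formatting at 30. The latest is day 30.

30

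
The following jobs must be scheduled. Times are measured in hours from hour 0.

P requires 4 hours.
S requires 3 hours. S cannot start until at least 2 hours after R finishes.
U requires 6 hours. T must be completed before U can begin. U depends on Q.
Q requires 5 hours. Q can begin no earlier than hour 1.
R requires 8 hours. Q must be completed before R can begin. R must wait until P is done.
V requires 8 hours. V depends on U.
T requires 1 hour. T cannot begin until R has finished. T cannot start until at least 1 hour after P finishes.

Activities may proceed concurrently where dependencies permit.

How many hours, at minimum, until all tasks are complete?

29

Q waits on its own release at hour 1, so it starts at hour 1 and finishes at 1 + 5 = hour 6.
P has no prerequisites, so it starts at hour 0 and finishes at hour 4.
R needs all of Q (finishes hour 6); P (finishes hour 4). That puts its earliest start at hour 6; it finishes at 6 + 8 = hour 14.
T cannot start until R (finishes hour 14); P (finishes hour 4, plus 1-hour gap → hour 5). The controlling bound is hour 14, so T finishes at 14 + 1 = hour 15.
U has to wait for T (finishes hour 15); Q (finishes hour 6). The latest of these is hour 15, so U runs hour 15 to 15 + 6 = hour 21.
V waits on U (finishes hour 21), so it starts at hour 21 and finishes at 21 + 8 = hour 29.
After R (finishes hour 14, plus 2-hour gap → hour 16), S can start at hour 16 and finishes at hour 19.
All tasks are finished once the last one completes. Finish times: P at 4, Q at 6, R at 14, S at 19, T at 15, U at 21, V at 29. The latest is hour 29.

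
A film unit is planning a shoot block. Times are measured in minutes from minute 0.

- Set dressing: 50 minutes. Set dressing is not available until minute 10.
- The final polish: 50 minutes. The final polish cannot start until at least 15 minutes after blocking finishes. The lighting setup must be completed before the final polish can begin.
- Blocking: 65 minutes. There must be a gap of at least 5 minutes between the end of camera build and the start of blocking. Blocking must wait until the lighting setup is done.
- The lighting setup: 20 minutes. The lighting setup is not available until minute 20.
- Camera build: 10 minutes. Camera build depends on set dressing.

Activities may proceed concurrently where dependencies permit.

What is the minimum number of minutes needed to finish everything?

After its own release at minute 20, the lighting setup can start at minute 20 and finishes at minute 40.
Set dressing cannot begin until its own release at minute 10. It runs from minute 10 to 10 + 50 = minute 60.
Camera build cannot begin until set dressing (finishes minute 60). It runs from minute 60 to 60 + 10 = minute 70.
For blocking: camera build (finishes minute 70, plus 5-minute gap → minute 75); the lighting setup (finishes minute 40). Taking the maximum gives a start of minute 75, and it finishes at 75 + 65 = minute 140.
The final polish needs all of blocking (finishes minute 140, plus 15-minute gap → minute 155); the lighting setup (finishes minute 40). That puts its earliest start at minute 155; it finishes at 155 + 50 = minute 205.
All tasks are finished once the last one completes. Finish times: Set dressing at 60, The lighting setup at 40, Camera build at 70, Blocking at 140, The final polish at 205. The latest is minute 205.

205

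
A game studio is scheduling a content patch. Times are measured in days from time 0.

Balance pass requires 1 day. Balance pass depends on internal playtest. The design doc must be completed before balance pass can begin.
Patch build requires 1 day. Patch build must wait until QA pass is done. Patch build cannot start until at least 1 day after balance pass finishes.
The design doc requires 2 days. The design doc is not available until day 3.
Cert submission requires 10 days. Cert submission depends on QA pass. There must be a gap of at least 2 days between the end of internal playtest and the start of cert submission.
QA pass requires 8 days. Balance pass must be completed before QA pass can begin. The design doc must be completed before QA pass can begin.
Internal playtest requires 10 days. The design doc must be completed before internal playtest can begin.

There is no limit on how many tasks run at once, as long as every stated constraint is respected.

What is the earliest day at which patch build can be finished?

After its own release at day 3, the design doc can start at day 3 and finishes at day 5.
Internal playtest cannot begin until the design doc (finishes day 5). It runs from day 5 to 5 + 10 = day 15.
For balance pass: internal playtest (finishes day 15); the design doc (finishes day 5). Taking the maximum gives a start of day 15, and it finishes at 15 + 1 = day 16.
QA pass has to wait for balance pass (finishes day 16); the design doc (finishes day 5). The latest of these is day 16, so QA pass runs day 16 to 16 + 8 = day 24.
Patch build has to wait for QA pass (finishes day 24); balance pass (finishes day 16, plus 1-day gap → day 17). The latest of these is day 24, so patch build runs day 24 to 24 + 1 = day 25.

25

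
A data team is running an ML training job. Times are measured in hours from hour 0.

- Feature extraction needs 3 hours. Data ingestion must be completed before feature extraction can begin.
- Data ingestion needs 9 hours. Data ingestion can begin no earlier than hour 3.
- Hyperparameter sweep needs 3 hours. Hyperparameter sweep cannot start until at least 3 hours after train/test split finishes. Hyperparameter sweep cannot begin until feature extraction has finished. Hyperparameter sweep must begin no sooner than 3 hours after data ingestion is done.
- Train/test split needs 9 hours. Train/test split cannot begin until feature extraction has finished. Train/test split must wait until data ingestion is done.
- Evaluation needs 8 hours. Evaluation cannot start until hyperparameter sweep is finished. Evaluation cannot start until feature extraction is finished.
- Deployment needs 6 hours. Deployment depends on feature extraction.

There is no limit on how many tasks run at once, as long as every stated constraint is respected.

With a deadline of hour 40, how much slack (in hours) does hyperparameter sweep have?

2

After its own release at hour 3, data ingestion can start at hour 3 and finishes at hour 12.
Feature extraction cannot begin until data ingestion (finishes hour 12). It runs from hour 12 to 12 + 3 = hour 15.
Train/test split needs all of feature extraction (finishes hour 15); data ingestion (finishes hour 12). That puts its earliest start at hour 15; it finishes at 15 + 9 = hour 24.
Hyperparameter sweep cannot start until train/test split (finishes hour 24, plus 3-hour gap → hour 27); feature extraction (finishes hour 15); data ingestion (finishes hour 12, plus 3-hour gap → hour 15). The controlling bound is hour 27, so hyperparameter sweep finishes at 27 + 3 = hour 30.

Working backward from the deadline:
Nothing follows evaluation; the deadline of hour 40 is its only limit. It must start by 40 − 8 = hour 32.
Hyperparameter sweep feeds into evaluation (must start by hour 32); so hyperparameter sweep must finish by hour 32 and therefore start by hour 29.
So hyperparameter sweep can start as early as hour 27 and as late as hour 29, giving 29 − 27 = 2 hours of slack.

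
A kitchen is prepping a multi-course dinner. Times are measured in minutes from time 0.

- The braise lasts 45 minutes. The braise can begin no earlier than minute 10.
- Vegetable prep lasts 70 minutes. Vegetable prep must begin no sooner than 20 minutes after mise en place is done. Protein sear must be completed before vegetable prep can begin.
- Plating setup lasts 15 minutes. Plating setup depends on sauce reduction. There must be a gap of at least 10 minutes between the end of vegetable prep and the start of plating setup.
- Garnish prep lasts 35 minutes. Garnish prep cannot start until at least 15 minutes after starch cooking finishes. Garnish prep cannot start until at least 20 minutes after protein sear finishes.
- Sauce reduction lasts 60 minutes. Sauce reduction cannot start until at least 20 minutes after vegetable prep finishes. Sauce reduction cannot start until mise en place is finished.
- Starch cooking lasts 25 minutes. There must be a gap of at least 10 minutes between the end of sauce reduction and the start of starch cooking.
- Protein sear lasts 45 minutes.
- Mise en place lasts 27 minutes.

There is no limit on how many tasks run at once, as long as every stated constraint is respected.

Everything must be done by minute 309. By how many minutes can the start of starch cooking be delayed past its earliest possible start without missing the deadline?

27

Nothing blocks protein sear, so it runs from minute 0 to minute 45.
Nothing blocks mise en place, so it runs from minute 0 to minute 27.
Vegetable prep has to wait for mise en place (finishes minute 27, plus 20-minute gap → minute 47); protein sear (finishes minute 45). The latest of these is minute 47, so vegetable prep runs minute 47 to 47 + 70 = minute 117.
Sauce reduction cannot start until vegetable prep (finishes minute 117, plus 20-minute gap → minute 137); mise en place (finishes minute 27). The controlling bound is minute 137, so sauce reduction finishes at 137 + 60 = minute 197.
Starch cooking cannot begin until sauce reduction (finishes minute 197, plus 10-minute gap → minute 207). It runs from minute 207 to 207 + 25 = minute 232.

Working backward from the deadline:
Garnish prep has no dependents, so it just needs to finish by minute 309. Starting by 309 − 35 = minute 274 achieves that.
Starch cooking must finish before garnish prep (must start by minute 274, minus 15-minute gap → minute 259). With a 25-minute duration, starch cooking must start by 259 − 25 = minute 234.
So starch cooking can start as early as minute 207 and as late as minute 234, giving 234 − 207 = 27 minutes of slack.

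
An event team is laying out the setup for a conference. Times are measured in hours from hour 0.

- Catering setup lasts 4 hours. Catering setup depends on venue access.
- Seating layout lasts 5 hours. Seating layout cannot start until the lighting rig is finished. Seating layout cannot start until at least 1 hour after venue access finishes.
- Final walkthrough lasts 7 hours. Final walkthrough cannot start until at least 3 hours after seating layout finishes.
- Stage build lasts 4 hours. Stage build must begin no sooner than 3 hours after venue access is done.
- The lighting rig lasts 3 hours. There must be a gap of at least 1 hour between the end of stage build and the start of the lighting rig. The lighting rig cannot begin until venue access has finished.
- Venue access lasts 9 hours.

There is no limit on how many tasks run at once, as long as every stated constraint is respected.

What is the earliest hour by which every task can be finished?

Venue access has no prerequisites, so it starts at hour 0 and finishes at hour 9.
After venue access (finishes hour 9), catering setup can start at hour 9 and finishes at hour 13.
Stage build cannot begin until venue access (finishes hour 9, plus 3-hour gap → hour 12). It runs from hour 12 to 12 + 4 = hour 16.
The lighting rig needs all of stage build (finishes hour 16, plus 1-hour gap → hour 17); venue access (finishes hour 9). That puts its earliest start at hour 17; it finishes at 17 + 3 = hour 20.
Seating layout has to wait for the lighting rig (finishes hour 20); venue access (finishes hour 9, plus 1-hour gap → hour 10). The latest of these is hour 20, so seating layout runs hour 20 to 20 + 5 = hour 25.
After seating layout (finishes hour 25, plus 3-hour gap → hour 28), final walkthrough can start at hour 28 and finishes at hour 35.
All tasks are finished once the last one completes. Finish times: Venue access at 9, Stage build at 16, The lighting rig at 20, Seating layout at 25, Catering setup at 13, Final walkthrough at 35. The latest is hour 35.

35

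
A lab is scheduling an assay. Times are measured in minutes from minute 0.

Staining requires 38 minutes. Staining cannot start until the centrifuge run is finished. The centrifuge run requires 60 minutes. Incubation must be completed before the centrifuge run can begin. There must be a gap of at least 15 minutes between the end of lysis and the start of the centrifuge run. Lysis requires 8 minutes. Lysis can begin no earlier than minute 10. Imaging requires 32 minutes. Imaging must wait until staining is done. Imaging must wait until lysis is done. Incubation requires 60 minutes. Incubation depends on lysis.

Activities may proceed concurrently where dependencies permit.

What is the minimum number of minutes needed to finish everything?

Lysis waits on its own release at minute 10, so it starts at minute 10 and finishes at 10 + 8 = minute 18.
Incubation cannot begin until lysis (finishes minute 18). It runs from minute 18 to 18 + 60 = minute 78.
The centrifuge run has to wait for incubation (finishes minute 78); lysis (finishes minute 18, plus 15-minute gap → minute 33). The latest of these is minute 78, so the centrifuge run runs minute 78 to 78 + 60 = minute 138.
Staining cannot begin until the centrifuge run (finishes minute 138). It runs from minute 138 to 138 + 38 = minute 176.
Imaging needs all of staining (finishes minute 176); lysis (finishes minute 18). That puts its earliest start at minute 176; it finishes at 176 + 32 = minute 208.
All tasks are finished once the last one completes. Finish times: Lysis at 18, Incubation at 78, The centrifuge run at 138, Staining at 176, Imaging at 208. The latest is minute 208.

208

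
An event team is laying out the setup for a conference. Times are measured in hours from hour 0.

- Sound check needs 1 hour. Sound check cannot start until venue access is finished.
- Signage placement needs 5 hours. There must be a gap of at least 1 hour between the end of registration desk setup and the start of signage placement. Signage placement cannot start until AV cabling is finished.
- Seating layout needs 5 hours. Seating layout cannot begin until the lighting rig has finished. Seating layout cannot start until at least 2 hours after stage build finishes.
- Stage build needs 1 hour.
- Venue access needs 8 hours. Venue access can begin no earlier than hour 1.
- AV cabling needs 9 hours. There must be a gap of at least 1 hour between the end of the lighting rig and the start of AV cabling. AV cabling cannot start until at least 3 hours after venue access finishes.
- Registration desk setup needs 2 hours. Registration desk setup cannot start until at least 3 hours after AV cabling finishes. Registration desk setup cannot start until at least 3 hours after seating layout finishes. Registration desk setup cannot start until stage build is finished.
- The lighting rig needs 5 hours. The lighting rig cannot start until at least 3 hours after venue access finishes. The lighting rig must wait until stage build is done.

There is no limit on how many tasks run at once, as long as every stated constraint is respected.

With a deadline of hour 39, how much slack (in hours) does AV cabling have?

Stage build has no prerequisites, so it starts at hour 0 and finishes at hour 1.
Venue access waits on its own release at hour 1, so it starts at hour 1 and finishes at 1 + 8 = hour 9.
The lighting rig has to wait for venue access (finishes hour 9, plus 3-hour gap → hour 12); stage build (finishes hour 1). The latest of these is hour 12, so the lighting rig runs hour 12 to 12 + 5 = hour 17.
AV cabling cannot start until the lighting rig (finishes hour 17, plus 1-hour gap → hour 18); venue access (finishes hour 9, plus 3-hour gap → hour 12). The controlling bound is hour 18, so AV cabling finishes at 18 + 9 = hour 27.

Working backward from the deadline:
Nothing follows signage placement; the deadline of hour 39 is its only limit. It must start by 39 − 5 = hour 34.
Registration desk setup has to be done before signage placement (must start by hour 34, minus 1-hour gap → hour 33). That means finishing by hour 33, i.e. starting by 33 − 2 = hour 31.
AV cabling must finish in time for registration desk setup (must start by hour 31, minus 3-hour gap → hour 28); signage placement (must start by hour 34). The tightest is hour 28, so AV cabling must start by 28 − 9 = hour 19.
So AV cabling can start as early as hour 18 and as late as hour 19, giving 19 − 18 = 1 hour of slack.

1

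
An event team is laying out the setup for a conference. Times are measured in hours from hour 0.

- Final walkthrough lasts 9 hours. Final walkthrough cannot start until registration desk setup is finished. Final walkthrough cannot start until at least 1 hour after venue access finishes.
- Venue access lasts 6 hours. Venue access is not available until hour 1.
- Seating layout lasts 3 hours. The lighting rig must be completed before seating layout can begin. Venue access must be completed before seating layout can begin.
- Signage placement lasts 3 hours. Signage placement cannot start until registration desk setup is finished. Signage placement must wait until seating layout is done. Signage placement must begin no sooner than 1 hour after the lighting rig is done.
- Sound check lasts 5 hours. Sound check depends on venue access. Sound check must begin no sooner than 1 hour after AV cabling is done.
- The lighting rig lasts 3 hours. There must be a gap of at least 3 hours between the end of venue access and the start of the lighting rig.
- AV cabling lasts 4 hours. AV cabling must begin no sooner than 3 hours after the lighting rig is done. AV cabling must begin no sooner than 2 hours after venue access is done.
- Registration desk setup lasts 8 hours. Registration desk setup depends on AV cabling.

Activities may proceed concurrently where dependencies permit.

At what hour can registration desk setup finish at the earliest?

28

Venue access cannot begin until its own release at hour 1. It runs from hour 1 to 1 + 6 = hour 7.
After venue access (finishes hour 7, plus 3-hour gap → hour 10), the lighting rig can start at hour 10 and finishes at hour 13.
AV cabling cannot start until the lighting rig (finishes hour 13, plus 3-hour gap → hour 16); venue access (finishes hour 7, plus 2-hour gap → hour 9). The controlling bound is hour 16, so AV cabling finishes at 16 + 4 = hour 20.
Registration desk setup waits on AV cabling (finishes hour 20), so it starts at hour 20 and finishes at 20 + 8 = hour 28.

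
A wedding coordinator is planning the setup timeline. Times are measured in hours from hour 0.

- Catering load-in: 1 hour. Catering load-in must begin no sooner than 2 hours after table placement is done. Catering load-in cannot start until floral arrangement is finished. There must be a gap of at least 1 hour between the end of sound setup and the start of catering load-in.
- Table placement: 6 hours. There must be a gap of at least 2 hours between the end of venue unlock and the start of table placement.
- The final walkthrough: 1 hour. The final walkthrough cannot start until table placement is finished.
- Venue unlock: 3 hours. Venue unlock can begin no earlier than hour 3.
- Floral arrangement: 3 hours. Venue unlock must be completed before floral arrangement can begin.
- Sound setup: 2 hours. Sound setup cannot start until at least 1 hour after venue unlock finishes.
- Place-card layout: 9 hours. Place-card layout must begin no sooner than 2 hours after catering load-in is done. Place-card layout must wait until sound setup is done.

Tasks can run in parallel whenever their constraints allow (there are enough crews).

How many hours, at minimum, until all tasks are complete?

Venue unlock cannot begin until its own release at hour 3. It runs from hour 3 to 3 + 3 = hour 6.
Sound setup cannot begin until venue unlock (finishes hour 6, plus 1-hour gap → hour 7). It runs from hour 7 to 7 + 2 = hour 9.
Floral arrangement waits on venue unlock (finishes hour 6), so it starts at hour 6 and finishes at 6 + 3 = hour 9.
Table placement waits on venue unlock (finishes hour 6, plus 2-hour gap → hour 8), so it starts at hour 8 and finishes at 8 + 6 = hour 14.
The final walkthrough cannot begin until table placement (finishes hour 14). It runs from hour 14 to 14 + 1 = hour 15.
Catering load-in cannot start until table placement (finishes hour 14, plus 2-hour gap → hour 16); floral arrangement (finishes hour 9); sound setup (finishes hour 9, plus 1-hour gap → hour 10). The controlling bound is hour 16, so catering load-in finishes at 16 + 1 = hour 17.
Place-card layout needs all of catering load-in (finishes hour 17, plus 2-hour gap → hour 19); sound setup (finishes hour 9). That puts its earliest start at hour 19; it finishes at 19 + 9 = hour 28.
All tasks are finished once the last one completes. Finish times: Venue unlock at 6, Table placement at 14, Floral arrangement at 9, Sound setup at 9, Catering load-in at 17, Place-card layout at 28, The final walkthrough at 15. The latest is hour 28.

28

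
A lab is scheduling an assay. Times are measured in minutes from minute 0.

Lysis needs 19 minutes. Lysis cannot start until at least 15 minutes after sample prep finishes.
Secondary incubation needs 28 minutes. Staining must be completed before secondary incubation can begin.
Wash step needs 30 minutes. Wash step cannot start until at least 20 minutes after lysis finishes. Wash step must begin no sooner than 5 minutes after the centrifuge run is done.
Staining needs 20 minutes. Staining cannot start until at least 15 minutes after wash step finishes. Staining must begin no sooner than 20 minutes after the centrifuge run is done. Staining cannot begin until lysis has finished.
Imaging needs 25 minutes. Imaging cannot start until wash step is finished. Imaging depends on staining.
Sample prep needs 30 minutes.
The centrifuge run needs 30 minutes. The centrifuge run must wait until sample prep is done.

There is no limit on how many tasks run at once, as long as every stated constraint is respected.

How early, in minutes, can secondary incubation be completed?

Sample prep has no prerequisites, so it starts at minute 0 and finishes at minute 30.
After sample prep (finishes minute 30), the centrifuge run can start at minute 30 and finishes at minute 60.
After sample prep (finishes minute 30, plus 15-minute gap → minute 45), lysis can start at minute 45 and finishes at minute 64.
For wash step: lysis (finishes minute 64, plus 20-minute gap → minute 84); the centrifuge run (finishes minute 60, plus 5-minute gap → minute 65). Taking the maximum gives a start of minute 84, and it finishes at 84 + 30 = minute 114.
For staining: wash step (finishes minute 114, plus 15-minute gap → minute 129); the centrifuge run (finishes minute 60, plus 20-minute gap → minute 80); lysis (finishes minute 64). Taking the maximum gives a start of minute 129, and it finishes at 129 + 20 = minute 149.
Secondary incubation cannot begin until staining (finishes minute 149). It runs from minute 149 to 149 + 28 = minute 177.

177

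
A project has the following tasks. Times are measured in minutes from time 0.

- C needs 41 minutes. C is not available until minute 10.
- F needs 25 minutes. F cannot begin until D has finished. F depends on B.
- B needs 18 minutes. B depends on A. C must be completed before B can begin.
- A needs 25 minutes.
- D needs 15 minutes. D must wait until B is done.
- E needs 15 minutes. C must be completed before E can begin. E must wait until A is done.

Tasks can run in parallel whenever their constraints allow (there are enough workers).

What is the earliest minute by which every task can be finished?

109

After its own release at minute 10, C can start at minute 10 and finishes at minute 51.
A can start immediately at minute 0; it finishes at minute 25.
For E: C (finishes minute 51); A (finishes minute 25). Taking the maximum gives a start of minute 51, and it finishes at 51 + 15 = minute 66.
B cannot start until A (finishes minute 25); C (finishes minute 51). The controlling bound is minute 51, so B finishes at 51 + 18 = minute 69.
D waits on B (finishes minute 69), so it starts at minute 69 and finishes at 69 + 15 = minute 84.
F needs all of D (finishes minute 84); B (finishes minute 69). That puts its earliest start at minute 84; it finishes at 84 + 25 = minute 109.
All tasks are finished once the last one completes. Finish times: A at 25, B at 69, C at 51, D at 84, E at 66, F at 109. The latest is minute 109.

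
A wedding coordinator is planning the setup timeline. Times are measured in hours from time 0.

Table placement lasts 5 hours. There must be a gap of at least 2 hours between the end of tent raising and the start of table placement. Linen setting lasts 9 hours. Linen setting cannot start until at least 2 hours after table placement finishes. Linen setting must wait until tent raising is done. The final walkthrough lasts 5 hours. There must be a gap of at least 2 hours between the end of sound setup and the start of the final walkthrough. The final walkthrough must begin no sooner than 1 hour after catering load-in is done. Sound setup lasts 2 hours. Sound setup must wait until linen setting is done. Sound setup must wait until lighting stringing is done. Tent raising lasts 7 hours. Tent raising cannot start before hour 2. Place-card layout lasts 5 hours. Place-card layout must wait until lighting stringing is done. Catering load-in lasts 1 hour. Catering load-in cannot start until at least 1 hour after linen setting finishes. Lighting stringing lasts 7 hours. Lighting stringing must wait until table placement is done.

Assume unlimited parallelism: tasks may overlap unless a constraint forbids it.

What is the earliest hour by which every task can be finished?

36

Tent raising cannot begin until its own release at hour 2. It runs from hour 2 to 2 + 7 = hour 9.
Table placement cannot begin until tent raising (finishes hour 9, plus 2-hour gap → hour 11). It runs from hour 11 to 11 + 5 = hour 16.
Lighting stringing cannot begin until table placement (finishes hour 16). It runs from hour 16 to 16 + 7 = hour 23.
Place-card layout waits on lighting stringing (finishes hour 23), so it starts at hour 23 and finishes at 23 + 5 = hour 28.
Linen setting has to wait for table placement (finishes hour 16, plus 2-hour gap → hour 18); tent raising (finishes hour 9). The latest of these is hour 18, so linen setting runs hour 18 to 18 + 9 = hour 27.
After linen setting (finishes hour 27, plus 1-hour gap → hour 28), catering load-in can start at hour 28 and finishes at hour 29.
Sound setup has to wait for linen setting (finishes hour 27); lighting stringing (finishes hour 23). The latest of these is hour 27, so sound setup runs hour 27 to 27 + 2 = hour 29.
For the final walkthrough: sound setup (finishes hour 29, plus 2-hour gap → hour 31); catering load-in (finishes hour 29, plus 1-hour gap → hour 30). Taking the maximum gives a start of hour 31, and it finishes at 31 + 5 = hour 36.
All tasks are finished once the last one completes. Finish times: Tent raising at 9, Table placement at 16, Linen setting at 27, Lighting stringing at 23, Sound setup at 29, Catering load-in at 29, Place-card layout at 28, The final walkthrough at 36. The latest is hour 36.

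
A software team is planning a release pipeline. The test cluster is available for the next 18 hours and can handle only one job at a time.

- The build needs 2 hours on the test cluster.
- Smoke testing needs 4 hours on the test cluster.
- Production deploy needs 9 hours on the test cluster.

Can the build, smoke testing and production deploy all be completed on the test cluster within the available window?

Yes

Running back to back, the jobs need 2 + 4 + 9 = 15 hours on the test cluster.
Since 15 ≤ 18, they fit within the window.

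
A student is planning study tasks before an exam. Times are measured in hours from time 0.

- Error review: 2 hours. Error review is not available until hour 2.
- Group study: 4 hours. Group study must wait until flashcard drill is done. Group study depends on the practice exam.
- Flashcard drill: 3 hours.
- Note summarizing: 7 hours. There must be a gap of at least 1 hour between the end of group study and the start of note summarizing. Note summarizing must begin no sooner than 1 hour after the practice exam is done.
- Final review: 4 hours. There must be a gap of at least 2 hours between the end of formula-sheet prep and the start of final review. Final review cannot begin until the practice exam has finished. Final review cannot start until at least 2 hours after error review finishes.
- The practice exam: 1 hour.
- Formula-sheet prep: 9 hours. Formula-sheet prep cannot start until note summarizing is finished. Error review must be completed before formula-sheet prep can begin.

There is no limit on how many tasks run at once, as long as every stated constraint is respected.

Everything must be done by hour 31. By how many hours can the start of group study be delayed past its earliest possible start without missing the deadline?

Nothing blocks the practice exam, so it runs from hour 0 to hour 1.
Nothing blocks flashcard drill, so it runs from hour 0 to hour 3.
Group study needs all of flashcard drill (finishes hour 3); the practice exam (finishes hour 1). That puts its earliest start at hour 3; it finishes at 3 + 4 = hour 7.

Working backward from the deadline:
Final review has no dependents, so it just needs to finish by hour 31. Starting by 31 − 4 = hour 27 achieves that.
Formula-sheet prep feeds into final review (must start by hour 27, minus 2-hour gap → hour 25); so formula-sheet prep must finish by hour 25 and therefore start by hour 16.
Note summarizing feeds into formula-sheet prep (must start by hour 16); so note summarizing must finish by hour 16 and therefore start by hour 9.
Group study has to be done before note summarizing (must start by hour 9, minus 1-hour gap → hour 8). That means finishing by hour 8, i.e. starting by 8 − 4 = hour 4.
So group study can start as early as hour 3 and as late as hour 4, giving 4 − 3 = 1 hour of slack.

1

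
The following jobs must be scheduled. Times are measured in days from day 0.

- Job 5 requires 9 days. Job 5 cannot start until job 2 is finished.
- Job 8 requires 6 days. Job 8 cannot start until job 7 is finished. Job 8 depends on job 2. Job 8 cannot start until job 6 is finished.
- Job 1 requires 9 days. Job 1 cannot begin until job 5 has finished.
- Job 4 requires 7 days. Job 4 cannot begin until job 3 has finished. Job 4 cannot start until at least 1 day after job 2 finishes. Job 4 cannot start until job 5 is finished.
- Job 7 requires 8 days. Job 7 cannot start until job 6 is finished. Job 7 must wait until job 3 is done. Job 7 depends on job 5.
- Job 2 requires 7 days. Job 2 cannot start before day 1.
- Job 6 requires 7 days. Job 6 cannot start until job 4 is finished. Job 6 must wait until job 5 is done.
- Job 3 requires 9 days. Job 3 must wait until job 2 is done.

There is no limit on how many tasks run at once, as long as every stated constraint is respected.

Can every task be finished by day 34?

Job 2 waits on its own release at day 1, so it starts at day 1 and finishes at 1 + 7 = day 8.
Job 5 waits on job 2 (finishes day 8), so it starts at day 8 and finishes at 8 + 9 = day 17.
Job 1 waits on job 5 (finishes day 17), so it starts at day 17 and finishes at 17 + 9 = day 26.
Job 3 cannot begin until job 2 (finishes day 8). It runs from day 8 to 8 + 9 = day 17.
Job 4 cannot start until job 3 (finishes day 17); job 2 (finishes day 8, plus 1-day gap → day 9); job 5 (finishes day 17). The controlling bound is day 17, so job 4 finishes at 17 + 7 = day 24.
Job 6 cannot start until job 4 (finishes day 24); job 5 (finishes day 17). The controlling bound is day 24, so job 6 finishes at 24 + 7 = day 31.
For job 7: job 6 (finishes day 31); job 3 (finishes day 17); job 5 (finishes day 17). Taking the maximum gives a start of day 31, and it finishes at 31 + 8 = day 39.
For job 8: job 7 (finishes day 39); job 2 (finishes day 8); job 6 (finishes day 31). Taking the maximum gives a start of day 39, and it finishes at 39 + 6 = day 45.
The earliest everything can be done is day 45, which is after the deadline of 34, so it is not possible.

No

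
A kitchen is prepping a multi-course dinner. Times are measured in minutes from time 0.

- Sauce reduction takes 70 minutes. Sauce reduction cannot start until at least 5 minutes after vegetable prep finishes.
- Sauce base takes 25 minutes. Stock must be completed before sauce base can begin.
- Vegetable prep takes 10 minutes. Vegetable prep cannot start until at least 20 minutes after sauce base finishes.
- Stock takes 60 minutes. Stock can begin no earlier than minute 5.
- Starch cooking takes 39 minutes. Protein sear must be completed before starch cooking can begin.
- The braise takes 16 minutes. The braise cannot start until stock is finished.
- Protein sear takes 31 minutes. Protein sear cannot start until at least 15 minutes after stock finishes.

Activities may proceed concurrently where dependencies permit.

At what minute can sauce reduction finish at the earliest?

195

Stock waits on its own release at minute 5, so it starts at minute 5 and finishes at 5 + 60 = minute 65.
Sauce base cannot begin until stock (finishes minute 65). It runs from minute 65 to 65 + 25 = minute 90.
After sauce base (finishes minute 90, plus 20-minute gap → minute 110), vegetable prep can start at minute 110 and finishes at minute 120.
Sauce reduction cannot begin until vegetable prep (finishes minute 120, plus 5-minute gap → minute 125). It runs from minute 125 to 125 + 70 = minute 195.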